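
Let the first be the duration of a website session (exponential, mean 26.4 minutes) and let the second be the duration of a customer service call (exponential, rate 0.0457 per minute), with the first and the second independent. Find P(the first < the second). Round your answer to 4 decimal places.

0.4532

λ_1 = 1/26.4 = 0.0378788, λ_2 = 0.0457.
For independent exponentials, P(the first < the second) = λ_1/(λ_1+λ_2) = 0.0378788/0.0835788 ≈ 0.4532.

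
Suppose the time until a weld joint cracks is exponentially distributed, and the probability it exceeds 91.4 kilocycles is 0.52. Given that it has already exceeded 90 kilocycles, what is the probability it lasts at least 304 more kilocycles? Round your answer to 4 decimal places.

0.1136

From e^(−λ·91.4) = 0.52, λ = −ln(0.52)/91.4 = 0.00715456.
Memoryless: P(X > 90+304 | X > 90) = P(X > 304) = e^(−0.00715456·304) ≈ 0.1136.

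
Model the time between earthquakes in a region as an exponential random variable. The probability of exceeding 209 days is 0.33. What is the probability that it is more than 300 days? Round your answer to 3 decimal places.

0.204

e^(−λ·209) = 0.33 ⇒ λ = −ln(0.33)/209 = 0.00530461.
P(X > 300) = e^(−0.00530461·300) = e^(−1.5914) ≈ 0.204.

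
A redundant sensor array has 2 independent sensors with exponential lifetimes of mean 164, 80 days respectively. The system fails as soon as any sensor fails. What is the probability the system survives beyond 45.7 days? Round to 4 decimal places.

0.4275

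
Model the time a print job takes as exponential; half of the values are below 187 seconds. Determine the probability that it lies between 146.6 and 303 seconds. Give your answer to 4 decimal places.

For an exponential, median = ln(2)/λ, so λ = ln 2 / 187 = 0.00370667 per second.
P(146.6 < X < 303) = e^(−λ·146.6) − e^(−λ·303) = 0.58077 − 0.32526 ≈ 0.2555.

0.2555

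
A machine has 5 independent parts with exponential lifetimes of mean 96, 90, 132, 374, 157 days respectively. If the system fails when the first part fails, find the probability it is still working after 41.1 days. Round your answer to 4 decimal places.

The first failure time is exponential with rate Σλ_i = 1/96 + 1/90 + 1/132 + 1/374 + 1/157 = 0.0381468 per day.
P(min > 41.1) = e^(−0.0381468·41.1) = e^(−1.5678) ≈ 0.2085.

0.2085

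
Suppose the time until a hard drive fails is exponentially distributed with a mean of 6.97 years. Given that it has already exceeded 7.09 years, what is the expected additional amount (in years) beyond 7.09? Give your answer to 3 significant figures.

6.97

The rate is λ = 1/6.97 = 0.143472 per year.
By memorylessness, the remaining amount past any threshold is again Exp(λ) with mean 1/λ = 6.97 years.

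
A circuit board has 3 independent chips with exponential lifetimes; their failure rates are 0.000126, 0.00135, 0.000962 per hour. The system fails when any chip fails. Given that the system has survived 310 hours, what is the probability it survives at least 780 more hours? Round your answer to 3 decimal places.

0.149

Time to first failure ~ Exp(Σλ) with Σλ = 0.002438.
By memorylessness, P(T > 310+780 | T > 310) = P(T > 780) = e^(−0.002438·780) ≈ 0.149.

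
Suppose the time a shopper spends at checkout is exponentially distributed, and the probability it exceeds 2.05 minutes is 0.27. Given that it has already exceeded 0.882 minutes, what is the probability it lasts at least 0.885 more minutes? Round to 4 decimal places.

From e^(−λ·2.05) = 0.27, λ = −ln(0.27)/2.05 = 0.638699.
Memoryless: P(X > 0.882+0.885 | X > 0.882) = P(X > 0.885) = e^(−0.638699·0.885) ≈ 0.5682.

0.5682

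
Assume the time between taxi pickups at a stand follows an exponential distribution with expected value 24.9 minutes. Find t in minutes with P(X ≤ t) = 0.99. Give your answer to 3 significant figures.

The rate is λ = 1/24.9 = 0.0401606 per minute.
Set 1 − e^(−λt) = 0.99, so t = −ln(0.01)/λ = 4.6052/0.0401606 ≈ 114.669 minutes.

115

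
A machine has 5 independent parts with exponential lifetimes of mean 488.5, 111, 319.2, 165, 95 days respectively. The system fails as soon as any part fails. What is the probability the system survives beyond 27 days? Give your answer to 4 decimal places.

0.4356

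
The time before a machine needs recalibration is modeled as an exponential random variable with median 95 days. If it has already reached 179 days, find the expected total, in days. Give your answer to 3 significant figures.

For an exponential, median = ln(2)/λ, so λ = ln 2 / 95 = 0.00729629 per day.
By memorylessness, E[X | X > 179] = 179 + 1/λ = 179 + 137.056 = 316.056 days.

316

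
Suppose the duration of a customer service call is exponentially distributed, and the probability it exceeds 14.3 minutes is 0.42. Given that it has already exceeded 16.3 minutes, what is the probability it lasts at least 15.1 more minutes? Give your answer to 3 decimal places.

0.400

From e^(−λ·14.3) = 0.42, λ = −ln(0.42)/14.3 = 0.0606644.
Memoryless: P(X > 16.3+15.1 | X > 16.3) = P(X > 15.1) = e^(−0.0606644·15.1) ≈ 0.400.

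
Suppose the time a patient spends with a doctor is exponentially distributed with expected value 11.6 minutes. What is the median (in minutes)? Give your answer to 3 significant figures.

The rate is λ = 1/11.6 = 0.0862069 per minute.
Set 1 − e^(−λt) = 0.5, so t = −ln(0.5)/λ = 0.69315/0.0862069 ≈ 8.04051 minutes.

8.04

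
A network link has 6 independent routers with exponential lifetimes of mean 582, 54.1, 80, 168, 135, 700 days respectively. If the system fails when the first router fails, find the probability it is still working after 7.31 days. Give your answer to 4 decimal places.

The first failure time is exponential with rate Σλ_i = 1/582 + 1/54.1 + 1/80 + 1/168 + 1/135 + 1/700 = 0.0474909 per day.
P(min > 7.31) = e^(−0.0474909·7.31) = e^(−0.34716) ≈ 0.7067.

0.7067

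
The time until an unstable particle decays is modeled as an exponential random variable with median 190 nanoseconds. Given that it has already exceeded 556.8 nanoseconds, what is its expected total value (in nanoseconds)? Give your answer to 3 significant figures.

831

For an exponential, median = ln(2)/λ, so λ = ln 2 / 190 = 0.00364814 per nanosecond.
By memorylessness, E[X | X > 556.8] = 556.8 + 1/λ = 556.8 + 274.112 = 830.912 nanoseconds.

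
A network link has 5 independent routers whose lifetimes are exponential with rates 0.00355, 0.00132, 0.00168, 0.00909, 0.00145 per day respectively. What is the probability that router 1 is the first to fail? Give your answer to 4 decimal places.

0.2077

The time to first failure is exponential with rate Σλ = 0.00355 + 0.00132 + 0.00168 + 0.00909 + 0.00145 = 0.01709.
P(router 1 first) = λ_1/Σλ = 0.00355/0.01709 ≈ 0.2077.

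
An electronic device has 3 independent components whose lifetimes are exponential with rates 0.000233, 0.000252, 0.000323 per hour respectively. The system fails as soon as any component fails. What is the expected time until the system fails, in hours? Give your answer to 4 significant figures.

1238

The time to first failure is exponential with rate Σλ = 0.000233 + 0.000252 + 0.000323 = 0.000808.
E[min] = 1/Σλ = 1/0.000808 = 1237.62 hours.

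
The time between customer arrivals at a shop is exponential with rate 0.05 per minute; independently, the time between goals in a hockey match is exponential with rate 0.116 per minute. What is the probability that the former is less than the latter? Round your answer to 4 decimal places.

0.3012

λ_1 = 0.05, λ_2 = 0.116.
For independent exponentials, P(the former < the latter) = λ_1/(λ_1+λ_2) = 0.05/0.166 ≈ 0.3012.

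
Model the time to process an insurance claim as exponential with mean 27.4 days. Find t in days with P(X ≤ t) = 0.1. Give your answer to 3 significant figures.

The rate is λ = 1/27.4 = 0.0364964 per day.
Set 1 − e^(−λt) = 0.1, so t = −ln(0.9)/λ = 0.10536/0.0364964 ≈ 2.88688 days.

2.89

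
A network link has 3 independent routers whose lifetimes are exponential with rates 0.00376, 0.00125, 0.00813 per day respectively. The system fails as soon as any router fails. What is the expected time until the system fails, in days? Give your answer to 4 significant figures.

76.10

The time to first failure is exponential with rate Σλ = 0.00376 + 0.00125 + 0.00813 = 0.01314.
E[min] = 1/Σλ = 1/0.01314 = 76.1035 days.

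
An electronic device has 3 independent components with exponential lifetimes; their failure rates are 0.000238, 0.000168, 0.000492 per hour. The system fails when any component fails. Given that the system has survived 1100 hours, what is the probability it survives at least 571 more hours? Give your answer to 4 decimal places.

0.5988

Time to first failure ~ Exp(Σλ) with Σλ = 0.000898.
By memorylessness, P(T > 1100+571 | T > 1100) = P(T > 571) = e^(−0.000898·571) ≈ 0.5988.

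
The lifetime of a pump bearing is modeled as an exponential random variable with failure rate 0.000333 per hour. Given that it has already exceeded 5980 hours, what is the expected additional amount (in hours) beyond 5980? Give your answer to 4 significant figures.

By memorylessness, the remaining amount past any threshold is again Exp(λ) with mean 1/λ = 3003 hours.

3003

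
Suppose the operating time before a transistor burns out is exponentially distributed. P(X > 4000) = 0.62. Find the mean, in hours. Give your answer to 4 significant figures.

e^(−λ·4000) = 0.62 ⇒ λ = −ln(0.62)/4000 = 0.000119509.
Mean = 1/λ = 8367.57 hours.

8368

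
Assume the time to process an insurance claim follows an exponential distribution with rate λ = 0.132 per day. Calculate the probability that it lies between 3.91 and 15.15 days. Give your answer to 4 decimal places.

0.4615

P(3.91 < X < 15.15) = e^(−λ·3.91) − e^(−λ·15.15) = 0.59683 − 0.13536 ≈ 0.4615.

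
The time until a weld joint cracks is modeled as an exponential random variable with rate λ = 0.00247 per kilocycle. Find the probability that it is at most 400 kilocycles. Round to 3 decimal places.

0.628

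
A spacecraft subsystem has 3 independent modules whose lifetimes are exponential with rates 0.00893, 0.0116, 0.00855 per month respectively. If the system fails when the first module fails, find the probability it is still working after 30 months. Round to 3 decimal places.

The time to first failure is exponential with rate Σλ = 0.00893 + 0.0116 + 0.00855 = 0.02908.
P(min > 30) = e^(−0.02908·30) = e^(−0.8724) ≈ 0.418.

0.418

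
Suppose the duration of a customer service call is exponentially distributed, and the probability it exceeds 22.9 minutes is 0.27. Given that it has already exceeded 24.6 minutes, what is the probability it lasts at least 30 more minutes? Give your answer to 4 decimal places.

From e^(−λ·22.9) = 0.27, λ = −ln(0.27)/22.9 = 0.0571761.
Memoryless: P(X > 24.6+30 | X > 24.6) = P(X > 30) = e^(−0.0571761·30) ≈ 0.1799.

0.1799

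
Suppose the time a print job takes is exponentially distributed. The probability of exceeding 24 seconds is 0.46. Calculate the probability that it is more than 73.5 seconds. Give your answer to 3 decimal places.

0.093

e^(−λ·24) = 0.46 ⇒ λ = −ln(0.46)/24 = 0.0323554.
P(X > 73.5) = e^(−0.0323554·73.5) = e^(−2.3781) ≈ 0.093.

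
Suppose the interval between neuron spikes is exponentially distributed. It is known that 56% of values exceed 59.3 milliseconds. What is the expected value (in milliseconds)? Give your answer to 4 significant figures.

e^(−λ·59.3) = 0.56 ⇒ λ = −ln(0.56)/59.3 = 0.00977771.
Mean = 1/λ = 102.273 milliseconds.

102.3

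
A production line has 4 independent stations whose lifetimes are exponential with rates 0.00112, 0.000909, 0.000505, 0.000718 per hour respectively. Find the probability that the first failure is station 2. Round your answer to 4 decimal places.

0.2795

The time to first failure is exponential with rate Σλ = 0.00112 + 0.000909 + 0.000505 + 0.000718 = 0.003252.
P(station 2 first) = λ_2/Σλ = 0.000909/0.003252 ≈ 0.2795.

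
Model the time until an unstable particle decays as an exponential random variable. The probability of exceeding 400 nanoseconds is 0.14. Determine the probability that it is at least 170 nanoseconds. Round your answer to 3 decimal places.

e^(−λ·400) = 0.14 ⇒ λ = −ln(0.14)/400 = 0.00491528.
P(X > 170) = e^(−0.00491528·170) = e^(−0.8356) ≈ 0.434.

0.434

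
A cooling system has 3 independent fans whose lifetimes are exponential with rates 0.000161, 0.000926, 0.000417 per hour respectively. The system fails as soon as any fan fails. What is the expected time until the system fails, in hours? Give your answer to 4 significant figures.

664.9

The time to first failure is exponential with rate Σλ = 0.000161 + 0.000926 + 0.000417 = 0.001504.
E[min] = 1/Σλ = 1/0.001504 = 664.894 hours.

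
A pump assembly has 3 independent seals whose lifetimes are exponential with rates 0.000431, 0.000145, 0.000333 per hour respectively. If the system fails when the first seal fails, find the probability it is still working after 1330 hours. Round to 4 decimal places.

0.2985

The time to first failure is exponential with rate Σλ = 0.000431 + 0.000145 + 0.000333 = 0.000909.
P(min > 1330) = e^(−0.000909·1330) = e^(−1.209) ≈ 0.2985.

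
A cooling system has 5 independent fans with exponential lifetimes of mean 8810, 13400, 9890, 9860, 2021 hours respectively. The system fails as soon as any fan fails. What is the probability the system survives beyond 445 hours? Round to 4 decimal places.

The first failure time is exponential with rate Σλ_i = 1/8810 + 1/13400 + 1/9890 + 1/9860 + 1/2021 = 0.000885471 per hour.
P(min > 445) = e^(−0.000885471·445) = e^(−0.39403) ≈ 0.6743.

0.6743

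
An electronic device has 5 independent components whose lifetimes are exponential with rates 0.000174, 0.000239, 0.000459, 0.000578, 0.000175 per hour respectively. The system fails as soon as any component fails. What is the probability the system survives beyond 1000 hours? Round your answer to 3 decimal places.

The time to first failure is exponential with rate Σλ = 0.000174 + 0.000239 + 0.000459 + 0.000578 + 0.000175 = 0.001625.
P(min > 1000) = e^(−0.001625·1000) = e^(−1.625) ≈ 0.197.

0.197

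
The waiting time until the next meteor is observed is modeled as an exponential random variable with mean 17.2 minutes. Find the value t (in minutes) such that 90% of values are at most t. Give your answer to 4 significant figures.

39.60

The rate is λ = 1/17.2 = 0.0581395 per minute.
Set 1 − e^(−λt) = 0.9, so t = −ln(0.1)/λ = 2.3026/0.0581395 ≈ 39.6045 minutes.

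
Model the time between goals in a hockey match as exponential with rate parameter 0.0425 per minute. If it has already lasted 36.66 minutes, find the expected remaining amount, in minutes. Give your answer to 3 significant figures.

By memorylessness, the remaining amount past any threshold is again Exp(λ) with mean 1/λ = 23.5294 minutes.

23.5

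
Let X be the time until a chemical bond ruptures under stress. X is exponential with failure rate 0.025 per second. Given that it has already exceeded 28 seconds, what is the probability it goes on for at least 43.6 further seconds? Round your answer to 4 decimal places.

0.3362

The exponential is memoryless, so the remaining time is again Exp(λ): the condition X > 28 is irrelevant.
P(X > 43.6) = e^(−1.09) ≈ 0.3362.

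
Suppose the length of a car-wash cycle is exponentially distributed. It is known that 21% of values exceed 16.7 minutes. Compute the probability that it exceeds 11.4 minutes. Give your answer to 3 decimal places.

e^(−λ·16.7) = 0.21 ⇒ λ = −ln(0.21)/16.7 = 0.093452.
P(X > 11.4) = e^(−0.093452·11.4) = e^(−1.0654) ≈ 0.345.

0.345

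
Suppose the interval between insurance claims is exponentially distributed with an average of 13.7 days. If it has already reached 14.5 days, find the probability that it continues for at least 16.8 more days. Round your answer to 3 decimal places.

0.293

The rate is λ = 1/13.7 = 0.0729927 per day.
The exponential is memoryless, so the remaining time is again Exp(λ): the condition X > 14.5 is irrelevant.
P(X > 16.8) = e^(−1.2263) ≈ 0.293.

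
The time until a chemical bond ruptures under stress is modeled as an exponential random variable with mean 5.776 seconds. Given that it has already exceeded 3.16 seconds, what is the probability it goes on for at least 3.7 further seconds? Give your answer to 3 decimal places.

The rate is λ = 1/5.776 = 0.17313 per second.
By the memoryless property, P(X > 3.16+3.7 | X > 3.16) = P(X > 3.7).
P(X > 3.7) = e^(−0.64058) ≈ 0.527.

0.527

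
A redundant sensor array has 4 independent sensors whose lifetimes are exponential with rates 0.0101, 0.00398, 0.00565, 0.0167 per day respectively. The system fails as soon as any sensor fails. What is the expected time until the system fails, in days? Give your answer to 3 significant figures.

The time to first failure is exponential with rate Σλ = 0.0101 + 0.00398 + 0.00565 + 0.0167 = 0.03643.
E[min] = 1/Σλ = 1/0.03643 = 27.4499 days.

27.4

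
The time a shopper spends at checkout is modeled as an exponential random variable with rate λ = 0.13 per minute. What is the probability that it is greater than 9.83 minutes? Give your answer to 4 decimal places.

0.2786

P(X > 9.83) = e^(−λ·9.83) = e^(−1.2779) ≈ 0.2786.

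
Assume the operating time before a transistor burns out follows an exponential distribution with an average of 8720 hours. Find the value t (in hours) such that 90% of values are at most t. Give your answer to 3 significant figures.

20100

The rate is λ = 1/8720 = 0.000114679 per hour.
Set 1 − e^(−λt) = 0.9, so t = −ln(0.1)/λ = 2.3026/0.000114679 ≈ 20078.5 hours.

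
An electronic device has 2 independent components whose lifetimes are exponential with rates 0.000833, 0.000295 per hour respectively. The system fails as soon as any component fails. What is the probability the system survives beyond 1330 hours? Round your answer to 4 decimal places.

The time to first failure is exponential with rate Σλ = 0.000833 + 0.000295 = 0.001128.
P(min > 1330) = e^(−0.001128·1330) = e^(−1.5002) ≈ 0.2231.

0.2231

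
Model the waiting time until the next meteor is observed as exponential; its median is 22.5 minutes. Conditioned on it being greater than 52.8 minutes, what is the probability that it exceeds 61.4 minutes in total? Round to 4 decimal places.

For an exponential, median = ln(2)/λ, so λ = ln 2 / 22.5 = 0.0308065 per minute.
By the memoryless property, P(X > 52.8+8.6 | X > 52.8) = P(X > 8.6).
P(X > 8.6) = e^(−0.26494) ≈ 0.7673.

0.7673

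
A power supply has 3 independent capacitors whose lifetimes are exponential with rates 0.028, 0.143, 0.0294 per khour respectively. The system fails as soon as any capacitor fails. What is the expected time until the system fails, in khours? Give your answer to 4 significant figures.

4.990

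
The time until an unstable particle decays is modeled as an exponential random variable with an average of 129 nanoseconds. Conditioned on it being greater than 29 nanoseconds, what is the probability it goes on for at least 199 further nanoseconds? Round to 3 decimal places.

The rate is λ = 1/129 = 0.00775194 per nanosecond.
By the memoryless property, P(X > 29+199 | X > 29) = P(X > 199).
P(X > 199) = e^(−1.5426) ≈ 0.214.

0.214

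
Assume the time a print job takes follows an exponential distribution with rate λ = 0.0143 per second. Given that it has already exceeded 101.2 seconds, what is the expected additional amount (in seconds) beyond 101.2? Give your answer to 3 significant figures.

69.9

By memorylessness, the remaining amount past any threshold is again Exp(λ) with mean 1/λ = 69.9301 seconds.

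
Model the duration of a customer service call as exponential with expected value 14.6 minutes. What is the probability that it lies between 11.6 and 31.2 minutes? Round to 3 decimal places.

0.334

The rate is λ = 1/14.6 = 0.0684932 per minute.
P(11.6 < X < 31.2) = e^(−λ·11.6) − e^(−λ·31.2) = 0.45180 − 0.11801 ≈ 0.334.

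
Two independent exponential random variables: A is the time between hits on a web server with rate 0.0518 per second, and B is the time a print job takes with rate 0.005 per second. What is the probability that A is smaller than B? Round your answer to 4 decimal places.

λ_1 = 0.0518, λ_2 = 0.005.
For independent exponentials, P(A < B) = λ_1/(λ_1+λ_2) = 0.0518/0.0568 ≈ 0.9120.

0.9120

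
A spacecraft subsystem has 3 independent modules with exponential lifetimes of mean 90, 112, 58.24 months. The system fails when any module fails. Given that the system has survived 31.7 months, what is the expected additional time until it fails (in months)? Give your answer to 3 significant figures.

First-failure rate Σλ = 1/90 + 1/112 + 1/58.24 = 0.03721.
By memorylessness the expected residual is 1/Σλ = 26.8745 months, regardless of the 31.7 already elapsed.

26.9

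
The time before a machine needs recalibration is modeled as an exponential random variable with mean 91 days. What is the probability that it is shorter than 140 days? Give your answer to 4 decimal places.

The rate is λ = 1/91 = 0.010989 per day.
P(X ≤ 140) = 1 − e^(−λ·140) = 1 − e^(−1.5385) ≈ 0.7853.

0.7853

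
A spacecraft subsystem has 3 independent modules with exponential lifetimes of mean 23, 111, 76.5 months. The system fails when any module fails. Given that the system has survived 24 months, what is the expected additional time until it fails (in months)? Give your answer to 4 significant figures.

First-failure rate Σλ = 1/23 + 1/111 + 1/76.5 = 0.0655592.
By memorylessness the expected residual is 1/Σλ = 15.2534 months, regardless of the 24 already elapsed.

15.25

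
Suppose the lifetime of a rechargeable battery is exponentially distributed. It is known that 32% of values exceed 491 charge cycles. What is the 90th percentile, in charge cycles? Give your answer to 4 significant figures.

992.2

e^(−λ·491) = 0.32 ⇒ λ = −ln(0.32)/491 = 0.00232064.
90th percentile: 1 − e^(−λt) = 0.9, t = −ln(0.1)/λ = 992.22 charge cycles.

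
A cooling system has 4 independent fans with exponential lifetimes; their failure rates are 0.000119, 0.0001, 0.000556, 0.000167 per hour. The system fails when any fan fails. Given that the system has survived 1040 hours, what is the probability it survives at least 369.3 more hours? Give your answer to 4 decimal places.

0.7062

Time to first failure ~ Exp(Σλ) with Σλ = 0.000942.
By memorylessness, P(T > 1040+369.3 | T > 1040) = P(T > 369.3) = e^(−0.000942·369.3) ≈ 0.7062.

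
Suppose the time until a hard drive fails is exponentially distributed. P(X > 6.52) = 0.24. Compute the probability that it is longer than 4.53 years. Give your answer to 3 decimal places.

0.371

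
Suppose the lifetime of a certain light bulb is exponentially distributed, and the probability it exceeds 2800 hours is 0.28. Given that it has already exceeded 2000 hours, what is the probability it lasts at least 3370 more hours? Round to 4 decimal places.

From e^(−λ·2800) = 0.28, λ = −ln(0.28)/2800 = 0.000454631.
Memoryless: P(X > 2000+3370 | X > 2000) = P(X > 3370) = e^(−0.000454631·3370) ≈ 0.2161.

0.2161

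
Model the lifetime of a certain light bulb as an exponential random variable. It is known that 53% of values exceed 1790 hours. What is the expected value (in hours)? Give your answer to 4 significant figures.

2819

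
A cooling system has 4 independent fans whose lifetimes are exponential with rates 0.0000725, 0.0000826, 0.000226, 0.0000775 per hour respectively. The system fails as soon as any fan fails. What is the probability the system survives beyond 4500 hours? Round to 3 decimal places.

The time to first failure is exponential with rate Σλ = 0.0000725 + 0.0000826 + 0.000226 + 0.0000775 = 0.0004586.
P(min > 4500) = e^(−0.0004586·4500) = e^(−2.0637) ≈ 0.127.

0.127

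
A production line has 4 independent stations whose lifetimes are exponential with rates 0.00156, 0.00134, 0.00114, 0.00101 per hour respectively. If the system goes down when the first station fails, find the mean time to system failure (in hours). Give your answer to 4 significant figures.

198.0

The time to first failure is exponential with rate Σλ = 0.00156 + 0.00134 + 0.00114 + 0.00101 = 0.00505.
E[min] = 1/Σλ = 1/0.00505 = 198.02 hours.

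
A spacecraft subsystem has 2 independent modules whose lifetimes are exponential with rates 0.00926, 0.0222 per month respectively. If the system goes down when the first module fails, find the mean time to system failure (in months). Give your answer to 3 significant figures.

31.8

The time to first failure is exponential with rate Σλ = 0.00926 + 0.0222 = 0.03146.
E[min] = 1/Σλ = 1/0.03146 = 31.7864 months.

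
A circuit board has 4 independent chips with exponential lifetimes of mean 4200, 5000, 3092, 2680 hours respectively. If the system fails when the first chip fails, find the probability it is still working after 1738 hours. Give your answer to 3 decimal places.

The first failure time is exponential with rate Σλ_i = 1/4200 + 1/5000 + 1/3092 + 1/2680 = 0.00113464 per hour.
P(min > 1738) = e^(−0.00113464·1738) = e^(−1.972) ≈ 0.139.

0.139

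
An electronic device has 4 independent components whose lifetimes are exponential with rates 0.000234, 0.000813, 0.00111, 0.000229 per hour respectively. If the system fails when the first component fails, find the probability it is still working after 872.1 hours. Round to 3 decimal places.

0.125

The time to first failure is exponential with rate Σλ = 0.000234 + 0.000813 + 0.00111 + 0.000229 = 0.002386.
P(min > 872.1) = e^(−0.002386·872.1) = e^(−2.0808) ≈ 0.125.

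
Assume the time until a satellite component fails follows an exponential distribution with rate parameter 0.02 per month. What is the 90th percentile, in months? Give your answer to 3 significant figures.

115

Set 1 − e^(−λt) = 0.9, so t = −ln(0.1)/λ = 2.3026/0.02 ≈ 115.129 months.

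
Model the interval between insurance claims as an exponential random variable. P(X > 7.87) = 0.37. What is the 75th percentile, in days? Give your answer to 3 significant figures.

11.0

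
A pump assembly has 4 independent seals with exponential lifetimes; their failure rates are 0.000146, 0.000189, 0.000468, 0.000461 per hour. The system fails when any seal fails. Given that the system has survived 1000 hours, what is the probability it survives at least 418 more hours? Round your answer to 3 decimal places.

0.590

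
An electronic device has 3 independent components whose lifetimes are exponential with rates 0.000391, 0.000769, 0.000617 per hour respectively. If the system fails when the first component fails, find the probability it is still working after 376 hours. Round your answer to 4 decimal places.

The time to first failure is exponential with rate Σλ = 0.000391 + 0.000769 + 0.000617 = 0.001777.
P(min > 376) = e^(−0.001777·376) = e^(−0.66815) ≈ 0.5127.

0.5127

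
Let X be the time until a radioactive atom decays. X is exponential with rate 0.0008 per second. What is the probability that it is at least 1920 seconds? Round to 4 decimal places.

0.2152

P(X > 1920) = e^(−λ·1920) = e^(−1.536) ≈ 0.2152.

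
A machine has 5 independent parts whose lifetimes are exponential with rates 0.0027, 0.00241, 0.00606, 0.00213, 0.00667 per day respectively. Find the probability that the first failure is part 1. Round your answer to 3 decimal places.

0.135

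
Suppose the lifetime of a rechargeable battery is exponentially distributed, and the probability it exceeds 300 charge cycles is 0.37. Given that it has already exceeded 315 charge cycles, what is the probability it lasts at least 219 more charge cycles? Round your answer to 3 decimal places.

0.484

From e^(−λ·300) = 0.37, λ = −ln(0.37)/300 = 0.00331417.
Memoryless: P(X > 315+219 | X > 315) = P(X > 219) = e^(−0.00331417·219) ≈ 0.484.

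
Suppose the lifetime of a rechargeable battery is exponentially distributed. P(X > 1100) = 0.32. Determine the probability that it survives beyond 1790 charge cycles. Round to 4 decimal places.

e^(−λ·1100) = 0.32 ⇒ λ = −ln(0.32)/1100 = 0.00103585.
P(X > 1790) = e^(−0.00103585·1790) = e^(−1.8542) ≈ 0.1566.

0.1566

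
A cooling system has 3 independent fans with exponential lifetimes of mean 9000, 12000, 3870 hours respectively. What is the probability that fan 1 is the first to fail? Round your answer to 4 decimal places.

0.2454

Rates: λ_i = 1/mean_i → 0.000111111, 0.0000833333, 0.000258398; Σλ = 0.000452842.
P(fan 1 first) = λ_1/Σλ = 0.000111111/0.000452842 ≈ 0.2454.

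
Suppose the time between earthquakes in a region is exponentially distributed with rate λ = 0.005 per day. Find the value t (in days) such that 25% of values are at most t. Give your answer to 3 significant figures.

57.5

Set 1 − e^(−λt) = 0.25, so t = −ln(0.75)/λ = 0.28768/0.005 ≈ 57.5364 days.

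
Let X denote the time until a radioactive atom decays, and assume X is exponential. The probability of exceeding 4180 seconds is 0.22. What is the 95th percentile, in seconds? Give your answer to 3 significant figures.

8270

e^(−λ·4180) = 0.22 ⇒ λ = −ln(0.22)/4180 = 0.000362232.
95th percentile: 1 − e^(−λt) = 0.95, t = −ln(0.05)/λ = 8270.21 seconds.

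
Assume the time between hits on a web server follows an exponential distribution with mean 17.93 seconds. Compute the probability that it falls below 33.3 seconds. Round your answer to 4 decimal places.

The rate is λ = 1/17.93 = 0.0557724 per second.
P(X ≤ 33.3) = 1 − e^(−λ·33.3) = 1 − e^(−1.8572) ≈ 0.8439.

0.8439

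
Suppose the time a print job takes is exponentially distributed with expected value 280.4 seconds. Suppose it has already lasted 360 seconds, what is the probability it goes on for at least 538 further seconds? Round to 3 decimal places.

The rate is λ = 1/280.4 = 0.00356633 per second.
By the memoryless property, P(X > 360+538 | X > 360) = P(X > 538).
P(X > 538) = e^(−1.9187) ≈ 0.147.

0.147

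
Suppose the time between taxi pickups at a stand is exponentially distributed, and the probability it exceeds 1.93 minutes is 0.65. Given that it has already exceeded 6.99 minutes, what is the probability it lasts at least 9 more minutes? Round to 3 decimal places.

0.134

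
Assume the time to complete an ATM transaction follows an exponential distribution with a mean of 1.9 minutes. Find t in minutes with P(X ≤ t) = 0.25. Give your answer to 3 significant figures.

The rate is λ = 1/1.9 = 0.526316 per minute.
Set 1 − e^(−λt) = 0.25, so t = −ln(0.75)/λ = 0.28768/0.526316 ≈ 0.546596 minutes.

0.547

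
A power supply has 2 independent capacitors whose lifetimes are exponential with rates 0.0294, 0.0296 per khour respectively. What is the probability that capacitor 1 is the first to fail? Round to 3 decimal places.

The time to first failure is exponential with rate Σλ = 0.0294 + 0.0296 = 0.059.
P(capacitor 1 first) = λ_1/Σλ = 0.0294/0.059 ≈ 0.498.

0.498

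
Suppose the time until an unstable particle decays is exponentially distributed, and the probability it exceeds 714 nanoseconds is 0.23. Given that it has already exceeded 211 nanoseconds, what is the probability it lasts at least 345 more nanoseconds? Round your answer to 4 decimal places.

0.4916

From e^(−λ·714) = 0.23, λ = −ln(0.23)/714 = 0.00205837.
Memoryless: P(X > 211+345 | X > 211) = P(X > 345) = e^(−0.00205837·345) ≈ 0.4916.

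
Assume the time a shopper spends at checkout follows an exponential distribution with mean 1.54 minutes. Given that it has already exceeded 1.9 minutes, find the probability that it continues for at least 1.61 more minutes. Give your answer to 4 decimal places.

The rate is λ = 1/1.54 = 0.649351 per minute.
By the memoryless property, P(X > 1.9+1.61 | X > 1.9) = P(X > 1.61).
P(X > 1.61) = e^(−1.0455) ≈ 0.3515.

0.3515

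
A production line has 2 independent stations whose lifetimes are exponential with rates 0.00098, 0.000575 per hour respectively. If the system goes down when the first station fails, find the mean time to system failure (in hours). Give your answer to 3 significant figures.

643

The time to first failure is exponential with rate Σλ = 0.00098 + 0.000575 = 0.001555.
E[min] = 1/Σλ = 1/0.001555 = 643.087 hours.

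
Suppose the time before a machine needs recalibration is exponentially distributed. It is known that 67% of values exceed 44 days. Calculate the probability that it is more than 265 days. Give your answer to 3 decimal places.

0.090

e^(−λ·44) = 0.67 ⇒ λ = −ln(0.67)/44 = 0.00910176.
P(X > 265) = e^(−0.00910176·265) = e^(−2.412) ≈ 0.090.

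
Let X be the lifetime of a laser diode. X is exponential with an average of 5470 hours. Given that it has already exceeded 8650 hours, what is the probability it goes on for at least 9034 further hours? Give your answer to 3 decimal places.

0.192

The rate is λ = 1/5470 = 0.000182815 per hour.
The exponential is memoryless, so the remaining time is again Exp(λ): the condition X > 8650 is irrelevant.
P(X > 9034) = e^(−1.6516) ≈ 0.192.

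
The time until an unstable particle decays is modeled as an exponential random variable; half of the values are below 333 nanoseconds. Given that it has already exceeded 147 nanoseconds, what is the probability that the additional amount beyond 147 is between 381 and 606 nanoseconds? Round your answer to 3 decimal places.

0.169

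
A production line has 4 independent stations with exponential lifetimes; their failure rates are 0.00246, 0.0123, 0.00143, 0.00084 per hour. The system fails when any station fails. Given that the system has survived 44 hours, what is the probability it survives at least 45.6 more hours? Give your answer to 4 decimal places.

Time to first failure ~ Exp(Σλ) with Σλ = 0.01703.
By memorylessness, P(T > 44+45.6 | T > 44) = P(T > 45.6) = e^(−0.01703·45.6) ≈ 0.4600.

0.4600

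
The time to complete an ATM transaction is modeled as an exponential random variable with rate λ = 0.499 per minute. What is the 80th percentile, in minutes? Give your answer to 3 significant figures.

Set 1 − e^(−λt) = 0.8, so t = −ln(0.2)/λ = 1.6094/0.499 ≈ 3.22533 minutes.

3.23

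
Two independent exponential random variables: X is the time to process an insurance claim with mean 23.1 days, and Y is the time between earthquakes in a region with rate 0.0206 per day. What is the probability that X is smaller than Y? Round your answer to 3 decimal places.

λ_1 = 1/23.1 = 0.04329, λ_2 = 0.0206.
For independent exponentials, P(X < Y) = λ_1/(λ_1+λ_2) = 0.04329/0.06389 ≈ 0.678.

0.678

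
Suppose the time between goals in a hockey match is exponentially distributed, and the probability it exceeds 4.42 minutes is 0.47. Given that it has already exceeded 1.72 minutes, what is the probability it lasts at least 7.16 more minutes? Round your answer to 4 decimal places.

0.2943

From e^(−λ·4.42) = 0.47, λ = −ln(0.47)/4.42 = 0.17082.
Memoryless: P(X > 1.72+7.16 | X > 1.72) = P(X > 7.16) = e^(−0.17082·7.16) ≈ 0.2943.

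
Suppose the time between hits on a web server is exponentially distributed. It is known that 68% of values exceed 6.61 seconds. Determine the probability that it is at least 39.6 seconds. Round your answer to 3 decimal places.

0.099

e^(−λ·6.61) = 0.68 ⇒ λ = −ln(0.68)/6.61 = 0.0583453.
P(X > 39.6) = e^(−0.0583453·39.6) = e^(−2.3105) ≈ 0.099.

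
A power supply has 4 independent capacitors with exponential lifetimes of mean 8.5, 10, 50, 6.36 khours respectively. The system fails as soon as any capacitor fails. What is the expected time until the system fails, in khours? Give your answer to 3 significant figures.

The first failure time is exponential with rate Σλ_i = 1/8.5 + 1/10 + 1/50 + 1/6.36 = 0.39488 per khour.
E[min] = 1/Σλ = 1/0.39488 = 2.53242 khours.

2.53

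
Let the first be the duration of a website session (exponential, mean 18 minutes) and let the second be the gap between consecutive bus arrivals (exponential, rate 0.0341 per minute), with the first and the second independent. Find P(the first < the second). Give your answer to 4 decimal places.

λ_1 = 1/18 = 0.0555556, λ_2 = 0.0341.
For independent exponentials, P(the first < the second) = λ_1/(λ_1+λ_2) = 0.0555556/0.0896556 ≈ 0.6197.

0.6197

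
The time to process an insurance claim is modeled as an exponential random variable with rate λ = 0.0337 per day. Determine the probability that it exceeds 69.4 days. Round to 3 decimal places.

P(X > 69.4) = e^(−λ·69.4) = e^(−2.3388) ≈ 0.096.

0.096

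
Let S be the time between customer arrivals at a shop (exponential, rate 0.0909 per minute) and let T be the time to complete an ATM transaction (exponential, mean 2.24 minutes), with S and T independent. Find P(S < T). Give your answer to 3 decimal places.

0.169

λ_1 = 0.0909, λ_2 = 1/2.24 = 0.446429.
For independent exponentials, P(S < T) = λ_1/(λ_1+λ_2) = 0.0909/0.537329 ≈ 0.169.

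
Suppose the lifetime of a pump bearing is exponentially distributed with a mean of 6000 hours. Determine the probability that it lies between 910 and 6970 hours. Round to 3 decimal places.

The rate is λ = 1/6000 = 0.000166667 per hour.
P(910 < X < 6970) = e^(−λ·910) − e^(−λ·6970) = 0.85927 − 0.31296 ≈ 0.546.

0.546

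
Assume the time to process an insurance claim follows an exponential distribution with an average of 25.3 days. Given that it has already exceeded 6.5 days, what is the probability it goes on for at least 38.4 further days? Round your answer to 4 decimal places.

The rate is λ = 1/25.3 = 0.0395257 per day.
The exponential is memoryless, so the remaining time is again Exp(λ): the condition X > 6.5 is irrelevant.
P(X > 38.4) = e^(−1.5178) ≈ 0.2192.

0.2192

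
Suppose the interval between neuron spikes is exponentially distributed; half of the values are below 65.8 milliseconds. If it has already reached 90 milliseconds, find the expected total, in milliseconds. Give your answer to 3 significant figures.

For an exponential, median = ln(2)/λ, so λ = ln 2 / 65.8 = 0.0105342 per millisecond.
By memorylessness, E[X | X > 90] = 90 + 1/λ = 90 + 94.9293 = 184.929 milliseconds.

185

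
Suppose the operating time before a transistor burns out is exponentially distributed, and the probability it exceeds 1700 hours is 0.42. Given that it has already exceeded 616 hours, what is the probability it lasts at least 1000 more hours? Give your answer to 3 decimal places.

0.600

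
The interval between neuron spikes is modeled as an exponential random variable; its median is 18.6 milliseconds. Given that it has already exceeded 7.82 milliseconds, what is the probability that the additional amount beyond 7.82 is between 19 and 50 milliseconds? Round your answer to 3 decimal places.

0.337

For an exponential, median = ln(2)/λ, so λ = ln 2 / 18.6 = 0.037266 per millisecond.
Memoryless: the residual past 7.82 is again Exp(λ).
P(19 < residual < 50) = e^(−λ·19) − e^(−λ·50) = 0.49260 − 0.15516 ≈ 0.337.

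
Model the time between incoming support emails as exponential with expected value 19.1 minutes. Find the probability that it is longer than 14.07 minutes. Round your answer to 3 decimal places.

0.479

The rate is λ = 1/19.1 = 0.052356 per minute.
P(X > 14.07) = e^(−λ·14.07) = e^(−0.73665) ≈ 0.479.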